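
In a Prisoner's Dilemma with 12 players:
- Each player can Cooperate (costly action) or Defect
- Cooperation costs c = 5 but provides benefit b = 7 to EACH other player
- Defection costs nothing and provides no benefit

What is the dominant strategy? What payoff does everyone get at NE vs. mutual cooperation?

Dominant: Defect; NE payoff = 0; Coop payoff = 72

Work:
Defect dominates (saves cost c = 5, benefit to others is external)
NE: All defect → everyone gets 0
If all cooperate: each receives (11)×7 - 5 = 72
Social dilemma: 72 > 0 but NE gives 0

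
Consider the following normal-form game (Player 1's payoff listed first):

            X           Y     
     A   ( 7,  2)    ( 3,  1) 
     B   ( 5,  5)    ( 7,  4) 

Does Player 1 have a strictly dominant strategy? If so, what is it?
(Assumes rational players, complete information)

No strictly dominant strategy exists for Player 1

Work:
A strategy strictly dominates another if it gives a strictly higher payoff against every opponent action. Compare each pair of P1's strategies column-by-column:
  A vs B: [7 vs 5, 3 vs 7] → A does not strictly dominate B (column Y: 3 ≤ 7)
  B vs A: [5 vs 7, 7 vs 3] → B does not strictly dominate A (column X: 5 ≤ 7)
No single strategy strictly dominates all others → no strictly dominant strategy.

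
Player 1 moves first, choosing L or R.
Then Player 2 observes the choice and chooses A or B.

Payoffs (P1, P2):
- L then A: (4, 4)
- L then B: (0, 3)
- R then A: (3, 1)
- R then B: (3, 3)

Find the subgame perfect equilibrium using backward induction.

P1 plays L, P2 plays A after L and B after R; Payoff (4, 4)

Work:
Backward induction:
After L: P2 chooses A → P1 gets 4
After R: P2 chooses B → P1 gets 3
P1 chooses L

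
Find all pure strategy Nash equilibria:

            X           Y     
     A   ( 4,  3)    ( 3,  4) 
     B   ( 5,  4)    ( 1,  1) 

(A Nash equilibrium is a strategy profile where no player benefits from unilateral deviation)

Nash equilibrium: (A, Y), (B, X)

Work:
Best responses:
  P1 vs X: payoffs [4, 5] → best response B (payoff 5)
  P1 vs Y: payoffs [3, 1] → best response A (payoff 3)
  P2 vs A: payoffs [3, 4] → best response Y (payoff 4)
  P2 vs B: payoffs [4, 1] → best response X (payoff 4)
Mutual best responses: (A,Y), (B,X) → Nash equilibria.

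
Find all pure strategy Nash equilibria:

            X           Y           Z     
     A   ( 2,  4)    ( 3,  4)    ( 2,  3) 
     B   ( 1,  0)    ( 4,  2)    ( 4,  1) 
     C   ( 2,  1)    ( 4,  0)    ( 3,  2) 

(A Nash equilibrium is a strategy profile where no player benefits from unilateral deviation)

Nash equilibrium: (A, X), (B, Y)

Work:
Best responses:
  P1 vs X: payoffs [2, 1, 2] → best response A/C (payoff 2)
  P1 vs Y: payoffs [3, 4, 4] → best response B/C (payoff 4)
  P1 vs Z: payoffs [2, 4, 3] → best response B (payoff 4)
  P2 vs A: payoffs [4, 4, 3] → best response X/Y (payoff 4)
  P2 vs B: payoffs [0, 2, 1] → best response Y (payoff 2)
  P2 vs C: payoffs [1, 0, 2] → best response Z (payoff 2)
Mutual best responses: (A,X), (B,Y) → Nash equilibria.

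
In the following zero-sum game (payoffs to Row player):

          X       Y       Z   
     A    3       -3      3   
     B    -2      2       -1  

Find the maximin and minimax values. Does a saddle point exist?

Maximin = -2, Minimax = 2, Saddle: False

Work:
Row minimums: [-3, -2] → maximin = -2
Column maximums: [3, 2, 3] → minimax = 2
No saddle point (maximin ≠ minimax). Mixed strategy needed.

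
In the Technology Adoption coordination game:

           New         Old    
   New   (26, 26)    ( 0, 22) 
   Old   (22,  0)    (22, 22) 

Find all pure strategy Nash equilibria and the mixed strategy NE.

Pure NE: (New, New) and (Old, Old); Mixed NE: p = 0.8462, q = 0.8462

Work:
Check pure NE:
(New, New): (26, 26) - no unilateral deviation beneficial
(Old, Old): (22, 22) - no unilateral deviation beneficial
Mixed NE: P1 plays New with p = 0.8462, P2 plays New with q = 0.8462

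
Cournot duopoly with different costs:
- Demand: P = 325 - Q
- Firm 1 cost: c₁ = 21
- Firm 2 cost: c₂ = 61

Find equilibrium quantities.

q₁* = 114.67, q₂* = 74.67

Work:
Reaction: q₁ = (325 - 21 - q₂)/2
Reaction: q₂ = (325 - 61 - q₁)/2
Solve simultaneously:
q₁* = (325 - 2×21 + 61)/3 = 114.67
q₂* = (325 - 2×61 + 21)/3 = 74.67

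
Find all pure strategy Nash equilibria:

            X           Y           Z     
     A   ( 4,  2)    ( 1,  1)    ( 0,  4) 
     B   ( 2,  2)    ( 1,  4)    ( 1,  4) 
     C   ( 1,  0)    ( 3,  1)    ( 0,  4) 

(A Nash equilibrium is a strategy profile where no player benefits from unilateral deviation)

Nash equilibrium: (B, Z)

Work:
Best responses:
  P1 vs X: payoffs [4, 2, 1] → best response A (payoff 4)
  P1 vs Y: payoffs [1, 1, 3] → best response C (payoff 3)
  P1 vs Z: payoffs [0, 1, 0] → best response B (payoff 1)
  P2 vs A: payoffs [2, 1, 4] → best response Z (payoff 4)
  P2 vs B: payoffs [2, 4, 4] → best response Y/Z (payoff 4)
  P2 vs C: payoffs [0, 1, 4] → best response Z (payoff 4)
Mutual best responses: (B,Z) → Nash equilibria.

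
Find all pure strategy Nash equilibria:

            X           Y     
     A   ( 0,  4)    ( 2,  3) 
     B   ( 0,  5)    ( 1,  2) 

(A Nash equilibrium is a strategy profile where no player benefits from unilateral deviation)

Nash equilibrium: (A, X), (B, X)

Work:
Best responses:
  P1 vs X: payoffs [0, 0] → best response A/B (payoff 0)
  P1 vs Y: payoffs [2, 1] → best response A (payoff 2)
  P2 vs A: payoffs [4, 3] → best response X (payoff 4)
  P2 vs B: payoffs [5, 2] → best response X (payoff 5)
Mutual best responses: (A,X), (B,X) → Nash equilibria.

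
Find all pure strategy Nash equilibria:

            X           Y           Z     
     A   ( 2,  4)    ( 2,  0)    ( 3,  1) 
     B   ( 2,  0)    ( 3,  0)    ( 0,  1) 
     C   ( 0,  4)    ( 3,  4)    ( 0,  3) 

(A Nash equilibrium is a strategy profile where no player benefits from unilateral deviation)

Nash equilibrium: (A, X), (C, Y)

Work:
Best responses:
  P1 vs X: payoffs [2, 2, 0] → best response A/B (payoff 2)
  P1 vs Y: payoffs [2, 3, 3] → best response B/C (payoff 3)
  P1 vs Z: payoffs [3, 0, 0] → best response A (payoff 3)
  P2 vs A: payoffs [4, 0, 1] → best response X (payoff 4)
  P2 vs B: payoffs [0, 0, 1] → best response Z (payoff 1)
  P2 vs C: payoffs [4, 4, 3] → best response X/Y (payoff 4)
Mutual best responses: (A,X), (C,Y) → Nash equilibria.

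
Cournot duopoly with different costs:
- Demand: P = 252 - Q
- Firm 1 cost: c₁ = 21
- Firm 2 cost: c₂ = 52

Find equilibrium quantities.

q₁* = 87.33, q₂* = 56.33

Work:
Reaction: q₁ = (252 - 21 - q₂)/2
Reaction: q₂ = (252 - 52 - q₁)/2
Solve simultaneously:
q₁* = (252 - 2×21 + 52)/3 = 87.33
q₂* = (252 - 2×52 + 21)/3 = 56.33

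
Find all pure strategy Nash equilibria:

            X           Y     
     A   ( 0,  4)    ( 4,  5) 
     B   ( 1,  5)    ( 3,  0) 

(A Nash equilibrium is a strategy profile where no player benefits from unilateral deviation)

Nash equilibrium: (A, Y), (B, X)

Work:
Best responses:
  P1 vs X: payoffs [0, 1] → best response B (payoff 1)
  P1 vs Y: payoffs [4, 3] → best response A (payoff 4)
  P2 vs A: payoffs [4, 5] → best response Y (payoff 5)
  P2 vs B: payoffs [5, 0] → best response X (payoff 5)
Mutual best responses: (A,Y), (B,X) → Nash equilibria.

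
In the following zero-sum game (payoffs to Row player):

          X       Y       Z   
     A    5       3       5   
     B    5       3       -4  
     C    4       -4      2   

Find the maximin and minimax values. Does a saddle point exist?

Maximin = 3, Minimax = 3, Saddle: True

Work:
Row minimums: [3, -4, -4] → maximin = 3
Column maximums: [5, 3, 5] → minimax = 3
Saddle point exists! Game value = 3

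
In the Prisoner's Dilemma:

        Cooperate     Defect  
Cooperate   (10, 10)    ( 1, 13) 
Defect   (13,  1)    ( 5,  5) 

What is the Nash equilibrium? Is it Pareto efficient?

(Defect, Defect) is NE; not Pareto efficient

Work:
Defect dominates Cooperate for both players:
If P2 cooperates: Defect (13) > Cooperate (10)
If P2 defects: Defect (5) > Cooperate (1)
NE: (Defect, Defect) with payoff (5, 5)
But (Cooperate, Cooperate) = (10, 10) Pareto dominates (5, 5)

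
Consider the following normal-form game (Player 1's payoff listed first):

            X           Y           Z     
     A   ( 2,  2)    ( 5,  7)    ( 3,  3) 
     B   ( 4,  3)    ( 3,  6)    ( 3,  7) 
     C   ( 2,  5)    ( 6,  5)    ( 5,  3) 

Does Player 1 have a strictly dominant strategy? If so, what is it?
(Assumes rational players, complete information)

No strictly dominant strategy exists for Player 1

Work:
A strategy strictly dominates another if it gives a strictly higher payoff against every opponent action. Compare each pair of P1's strategies column-by-column:
  A vs B: [2 vs 4, 5 vs 3, 3 vs 3] → A does not strictly dominate B (column X: 2 ≤ 4)
  A vs C: [2 vs 2, 5 vs 6, 3 vs 5] → A does not strictly dominate C (column X: 2 ≤ 2)
  B vs A: [4 vs 2, 3 vs 5, 3 vs 3] → B does not strictly dominate A (column Y: 3 ≤ 5)
  B vs C: [4 vs 2, 3 vs 6, 3 vs 5] → B does not strictly dominate C (column Y: 3 ≤ 6)
  C vs A: [2 vs 2, 6 vs 5, 5 vs 3] → C does not strictly dominate A (column X: 2 ≤ 2)
  C vs B: [2 vs 4, 6 vs 3, 5 vs 3] → C does not strictly dominate B (column X: 2 ≤ 4)
No single strategy strictly dominates all others → no strictly dominant strategy.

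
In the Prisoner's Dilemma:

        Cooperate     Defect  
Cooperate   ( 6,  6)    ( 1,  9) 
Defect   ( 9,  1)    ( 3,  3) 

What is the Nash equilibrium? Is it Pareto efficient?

(Defect, Defect) is NE; not Pareto efficient

Work:
Defect dominates Cooperate for both players:
If P2 cooperates: Defect (9) > Cooperate (6)
If P2 defects: Defect (3) > Cooperate (1)
NE: (Defect, Defect) with payoff (3, 3)
But (Cooperate, Cooperate) = (6, 6) Pareto dominates (3, 3)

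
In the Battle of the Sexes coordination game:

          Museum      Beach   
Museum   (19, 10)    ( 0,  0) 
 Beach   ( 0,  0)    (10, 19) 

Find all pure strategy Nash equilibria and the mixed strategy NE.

Pure NE: (Museum, Museum) and (Beach, Beach); Mixed NE: p = 0.6552, q = 0.3448

Work:
Check pure NE:
(Museum, Museum): (19, 10) - no unilateral deviation beneficial
(Beach, Beach): (10, 19) - no unilateral deviation beneficial
Mixed NE: P1 plays Museum with p = 0.6552, P2 plays Museum with q = 0.3448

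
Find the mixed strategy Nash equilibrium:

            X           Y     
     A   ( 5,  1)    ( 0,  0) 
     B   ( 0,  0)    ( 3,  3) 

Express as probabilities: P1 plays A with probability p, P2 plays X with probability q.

p = 0.75, q = 0.375

Work:
Find probabilities that make opponent indifferent:
P2 chooses q to make P1 indifferent between A and B
P1 chooses p to make P2 indifferent between X and Y
Mixed NE: P1 plays (A: 0.75, B: 0.25), P2 plays (X: 0.375, Y: 0.625)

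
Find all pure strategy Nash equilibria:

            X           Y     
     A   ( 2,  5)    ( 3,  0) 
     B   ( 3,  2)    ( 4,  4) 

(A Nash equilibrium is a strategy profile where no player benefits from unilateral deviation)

Nash equilibrium: (B, Y)

Work:
Best responses:
  P1 vs X: payoffs [2, 3] → best response B (payoff 3)
  P1 vs Y: payoffs [3, 4] → best response B (payoff 4)
  P2 vs A: payoffs [5, 0] → best response X (payoff 5)
  P2 vs B: payoffs [2, 4] → best response Y (payoff 4)
Mutual best responses: (B,Y) → Nash equilibria.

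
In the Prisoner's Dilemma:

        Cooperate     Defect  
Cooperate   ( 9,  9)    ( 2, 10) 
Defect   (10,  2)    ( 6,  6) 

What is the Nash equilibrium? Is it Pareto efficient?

(Defect, Defect) is NE; not Pareto efficient

Work:
Defect dominates Cooperate for both players:
If P2 cooperates: Defect (10) > Cooperate (9)
If P2 defects: Defect (6) > Cooperate (2)
NE: (Defect, Defect) with payoff (6, 6)
But (Cooperate, Cooperate) = (9, 9) Pareto dominates (6, 6)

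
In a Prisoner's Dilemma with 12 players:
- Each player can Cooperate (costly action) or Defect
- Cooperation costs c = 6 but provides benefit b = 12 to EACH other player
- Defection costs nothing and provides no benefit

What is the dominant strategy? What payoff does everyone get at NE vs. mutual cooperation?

Dominant: Defect; NE payoff = 0; Coop payoff = 126

Work:
Defect dominates (saves cost c = 6, benefit to others is external)
NE: All defect → everyone gets 0
If all cooperate: each receives (11)×12 - 6 = 126
Social dilemma: 126 > 0 but NE gives 0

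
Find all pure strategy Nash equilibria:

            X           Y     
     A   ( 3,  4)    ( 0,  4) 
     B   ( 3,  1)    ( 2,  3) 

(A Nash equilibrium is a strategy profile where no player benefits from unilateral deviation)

Nash equilibrium: (A, X), (B, Y)

Work:
Best responses:
  P1 vs X: payoffs [3, 3] → best response A/B (payoff 3)
  P1 vs Y: payoffs [0, 2] → best response B (payoff 2)
  P2 vs A: payoffs [4, 4] → best response X/Y (payoff 4)
  P2 vs B: payoffs [1, 3] → best response Y (payoff 3)
Mutual best responses: (A,X), (B,Y) → Nash equilibria.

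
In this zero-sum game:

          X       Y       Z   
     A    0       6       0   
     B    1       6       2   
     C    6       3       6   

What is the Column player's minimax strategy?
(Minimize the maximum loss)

Column should play X or Y or Z (all achieve the minimum), value = 6

Work:
Column player minimizes Row's maximum payoff:
Column X: max payoff to Row = 6
Column Y: max payoff to Row = 6
Column Z: max payoff to Row = 6
Minimum is 6, achieved by columns X, Y, Z (tied).
Each of X or Y or Z is a minimax strategy.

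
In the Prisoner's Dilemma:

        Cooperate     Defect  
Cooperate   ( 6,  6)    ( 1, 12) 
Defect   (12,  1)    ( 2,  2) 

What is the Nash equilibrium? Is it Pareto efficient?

(Defect, Defect) is NE; not Pareto efficient

Work:
Defect dominates Cooperate for both players:
If P2 cooperates: Defect (12) > Cooperate (6)
If P2 defects: Defect (2) > Cooperate (1)
NE: (Defect, Defect) with payoff (2, 2)
But (Cooperate, Cooperate) = (6, 6) Pareto dominates (2, 2)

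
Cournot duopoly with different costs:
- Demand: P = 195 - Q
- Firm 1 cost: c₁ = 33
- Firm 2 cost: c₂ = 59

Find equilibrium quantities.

q₁* = 62.67, q₂* = 36.67

Work:
Reaction: q₁ = (195 - 33 - q₂)/2
Reaction: q₂ = (195 - 59 - q₁)/2
Solve simultaneously:
q₁* = (195 - 2×33 + 59)/3 = 62.67
q₂* = (195 - 2×59 + 33)/3 = 36.67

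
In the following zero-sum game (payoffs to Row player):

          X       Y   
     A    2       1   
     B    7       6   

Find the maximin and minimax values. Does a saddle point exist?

Maximin = 6, Minimax = 6, Saddle: True

Work:
Row minimums: [1, 6] → maximin = 6
Column maximums: [7, 6] → minimax = 6
Saddle point exists! Game value = 6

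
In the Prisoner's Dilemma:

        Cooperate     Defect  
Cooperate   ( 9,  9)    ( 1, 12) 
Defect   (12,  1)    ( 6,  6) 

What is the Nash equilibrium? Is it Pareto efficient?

(Defect, Defect) is NE; not Pareto efficient

Work:
Defect dominates Cooperate for both players:
If P2 cooperates: Defect (12) > Cooperate (9)
If P2 defects: Defect (6) > Cooperate (1)
NE: (Defect, Defect) with payoff (6, 6)
But (Cooperate, Cooperate) = (9, 9) Pareto dominates (6, 6)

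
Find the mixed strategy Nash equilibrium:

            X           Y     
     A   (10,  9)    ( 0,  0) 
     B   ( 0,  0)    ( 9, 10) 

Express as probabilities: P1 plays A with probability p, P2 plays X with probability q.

p = 0.5263, q = 0.4737

Work:
Find probabilities that make opponent indifferent:
P2 chooses q to make P1 indifferent between A and B
P1 chooses p to make P2 indifferent between X and Y
Mixed NE: P1 plays (A: 0.5263, B: 0.4737), P2 plays (X: 0.4737, Y: 0.5263)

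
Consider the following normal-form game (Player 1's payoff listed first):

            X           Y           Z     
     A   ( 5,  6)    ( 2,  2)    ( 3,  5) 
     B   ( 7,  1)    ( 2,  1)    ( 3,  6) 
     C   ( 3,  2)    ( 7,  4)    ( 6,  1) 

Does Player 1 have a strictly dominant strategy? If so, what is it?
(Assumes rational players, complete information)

No strictly dominant strategy exists for Player 1

Work:
A strategy strictly dominates another if it gives a strictly higher payoff against every opponent action. Compare each pair of P1's strategies column-by-column:
  A vs B: [5 vs 7, 2 vs 2, 3 vs 3] → A does not strictly dominate B (column X: 5 ≤ 7)
  A vs C: [5 vs 3, 2 vs 7, 3 vs 6] → A does not strictly dominate C (column Y: 2 ≤ 7)
  B vs A: [7 vs 5, 2 vs 2, 3 vs 3] → B does not strictly dominate A (column Y: 2 ≤ 2)
  B vs C: [7 vs 3, 2 vs 7, 3 vs 6] → B does not strictly dominate C (column Y: 2 ≤ 7)
  C vs A: [3 vs 5, 7 vs 2, 6 vs 3] → C does not strictly dominate A (column X: 3 ≤ 5)
  C vs B: [3 vs 7, 7 vs 2, 6 vs 3] → C does not strictly dominate B (column X: 3 ≤ 7)
No single strategy strictly dominates all others → no strictly dominant strategy.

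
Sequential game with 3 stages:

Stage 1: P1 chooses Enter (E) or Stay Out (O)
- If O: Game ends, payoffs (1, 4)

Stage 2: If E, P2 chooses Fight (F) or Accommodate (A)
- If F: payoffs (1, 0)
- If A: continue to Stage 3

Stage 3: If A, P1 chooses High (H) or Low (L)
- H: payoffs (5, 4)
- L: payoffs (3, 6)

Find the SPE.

SPE: (E, A, H); Outcome (5, 4)

Work:
Stage 3: P1 chooses H (5 vs 3)
Stage 2: P2: F->0, A->4 (anticipating H). Choose A
Stage 1: P1: O->1, E->5 (anticipating A, H). Choose E
SPE path: E -> A -> H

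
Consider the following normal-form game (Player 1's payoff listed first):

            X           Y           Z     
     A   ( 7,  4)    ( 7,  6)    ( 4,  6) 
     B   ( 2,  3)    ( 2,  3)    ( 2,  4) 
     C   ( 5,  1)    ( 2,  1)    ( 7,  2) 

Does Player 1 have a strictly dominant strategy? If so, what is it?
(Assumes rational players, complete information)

No strictly dominant strategy exists for Player 1

Work:
A strategy strictly dominates another if it gives a strictly higher payoff against every opponent action. Compare each pair of P1's strategies column-by-column:
  A vs B: [7 vs 2, 7 vs 2, 4 vs 2] → A strictly dominates B
  A vs C: [7 vs 5, 7 vs 2, 4 vs 7] → A does not strictly dominate C (column Z: 4 ≤ 7)
  B vs A: [2 vs 7, 2 vs 7, 2 vs 4] → B does not strictly dominate A (column X: 2 ≤ 7)
  B vs C: [2 vs 5, 2 vs 2, 2 vs 7] → B does not strictly dominate C (column X: 2 ≤ 5)
  C vs A: [5 vs 7, 2 vs 7, 7 vs 4] → C does not strictly dominate A (column X: 5 ≤ 7)
  C vs B: [5 vs 2, 2 vs 2, 7 vs 2] → C does not strictly dominate B (column Y: 2 ≤ 2)
No single strategy strictly dominates all others → no strictly dominant strategy.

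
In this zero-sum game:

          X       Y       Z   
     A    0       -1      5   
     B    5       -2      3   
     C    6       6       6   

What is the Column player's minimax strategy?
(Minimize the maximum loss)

Column should play X or Y or Z (all achieve the minimum), value = 6

Work:
Column player minimizes Row's maximum payoff:
Column X: max payoff to Row = 6
Column Y: max payoff to Row = 6
Column Z: max payoff to Row = 6
Minimum is 6, achieved by columns X, Y, Z (tied).
Each of X or Y or Z is a minimax strategy.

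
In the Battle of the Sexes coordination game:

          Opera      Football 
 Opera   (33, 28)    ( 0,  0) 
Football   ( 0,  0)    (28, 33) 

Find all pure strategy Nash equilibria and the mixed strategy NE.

Pure NE: (Opera, Opera) and (Football, Football); Mixed NE: p = 0.541, q = 0.459

Work:
Check pure NE:
(Opera, Opera): (33, 28) - no unilateral deviation beneficial
(Football, Football): (28, 33) - no unilateral deviation beneficial
Mixed NE: P1 plays Opera with p = 0.541, P2 plays Opera with q = 0.459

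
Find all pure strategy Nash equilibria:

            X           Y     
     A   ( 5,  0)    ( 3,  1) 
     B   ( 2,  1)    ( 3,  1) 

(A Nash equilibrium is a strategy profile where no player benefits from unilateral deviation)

Nash equilibrium: (A, Y), (B, Y)

Work:
Best responses:
  P1 vs X: payoffs [5, 2] → best response A (payoff 5)
  P1 vs Y: payoffs [3, 3] → best response A/B (payoff 3)
  P2 vs A: payoffs [0, 1] → best response Y (payoff 1)
  P2 vs B: payoffs [1, 1] → best response X/Y (payoff 1)
Mutual best responses: (A,Y), (B,Y) → Nash equilibria.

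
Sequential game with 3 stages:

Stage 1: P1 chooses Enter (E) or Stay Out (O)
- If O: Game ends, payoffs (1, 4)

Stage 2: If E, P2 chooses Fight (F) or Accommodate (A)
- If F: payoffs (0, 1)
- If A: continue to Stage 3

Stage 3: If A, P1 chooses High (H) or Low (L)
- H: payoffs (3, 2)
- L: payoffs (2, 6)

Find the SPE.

SPE: (E, A, H); Outcome (3, 2)

Work:
Stage 3: P1 chooses H (3 vs 2)
Stage 2: P2: F->1, A->2 (anticipating H). Choose A
Stage 1: P1: O->1, E->3 (anticipating A, H). Choose E
SPE path: E -> A -> H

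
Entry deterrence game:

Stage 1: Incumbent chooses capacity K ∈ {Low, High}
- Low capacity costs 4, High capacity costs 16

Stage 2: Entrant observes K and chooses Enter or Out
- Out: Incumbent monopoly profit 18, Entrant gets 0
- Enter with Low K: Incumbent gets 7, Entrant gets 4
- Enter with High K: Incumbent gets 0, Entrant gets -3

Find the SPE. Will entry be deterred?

SPE: (Low, Enter|Low, Out|High); Entry not deterred. Incumbent net profit = 3, Entrant gets 4

Work:
After Low K: Entrant enters (4 > 0)
After High K: Entrant stays out (-3 < 0)
Incumbent: Low → 7−4=3, High → 18−16=2
Incumbent chooses Low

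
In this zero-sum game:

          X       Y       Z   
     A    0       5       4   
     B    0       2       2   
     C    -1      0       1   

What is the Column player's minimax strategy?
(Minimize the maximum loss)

Column should play X, value = 0

Work:
Column player minimizes Row's maximum payoff:
Column X: max payoff to Row = 0
Column Y: max payoff to Row = 5
Column Z: max payoff to Row = 4
Minimum is 0, achieved by column X.
Minimax strategy: X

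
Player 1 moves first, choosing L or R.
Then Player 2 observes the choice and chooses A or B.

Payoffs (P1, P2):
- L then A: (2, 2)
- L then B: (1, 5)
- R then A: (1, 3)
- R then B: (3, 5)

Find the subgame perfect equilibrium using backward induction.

P1 plays R, P2 plays B after L and B after R; Payoff (3, 5)

Work:
Backward induction:
After L: P2 chooses B → P1 gets 1
After R: P2 chooses B → P1 gets 3
P1 chooses R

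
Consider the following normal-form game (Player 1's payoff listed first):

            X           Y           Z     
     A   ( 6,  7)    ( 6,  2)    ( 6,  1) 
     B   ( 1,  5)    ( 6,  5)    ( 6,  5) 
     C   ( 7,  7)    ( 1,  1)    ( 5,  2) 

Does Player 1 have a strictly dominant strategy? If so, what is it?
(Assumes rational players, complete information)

No strictly dominant strategy exists for Player 1

Work:
A strategy strictly dominates another if it gives a strictly higher payoff against every opponent action. Compare each pair of P1's strategies column-by-column:
  A vs B: [6 vs 1, 6 vs 6, 6 vs 6] → A does not strictly dominate B (column Y: 6 ≤ 6)
  A vs C: [6 vs 7, 6 vs 1, 6 vs 5] → A does not strictly dominate C (column X: 6 ≤ 7)
  B vs A: [1 vs 6, 6 vs 6, 6 vs 6] → B does not strictly dominate A (column X: 1 ≤ 6)
  B vs C: [1 vs 7, 6 vs 1, 6 vs 5] → B does not strictly dominate C (column X: 1 ≤ 7)
  C vs A: [7 vs 6, 1 vs 6, 5 vs 6] → C does not strictly dominate A (column Y: 1 ≤ 6)
  C vs B: [7 vs 1, 1 vs 6, 5 vs 6] → C does not strictly dominate B (column Y: 1 ≤ 6)
No single strategy strictly dominates all others → no strictly dominant strategy.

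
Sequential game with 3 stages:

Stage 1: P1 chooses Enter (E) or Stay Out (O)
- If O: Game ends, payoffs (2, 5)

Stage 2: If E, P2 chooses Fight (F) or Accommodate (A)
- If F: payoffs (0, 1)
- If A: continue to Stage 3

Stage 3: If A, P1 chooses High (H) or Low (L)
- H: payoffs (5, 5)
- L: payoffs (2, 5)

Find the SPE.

SPE: (E, A, H); Outcome (5, 5)

Work:
Stage 3: P1 chooses H (5 vs 2)
Stage 2: P2: F->1, A->5 (anticipating H). Choose A
Stage 1: P1: O->2, E->5 (anticipating A, H). Choose E
SPE path: E -> A -> H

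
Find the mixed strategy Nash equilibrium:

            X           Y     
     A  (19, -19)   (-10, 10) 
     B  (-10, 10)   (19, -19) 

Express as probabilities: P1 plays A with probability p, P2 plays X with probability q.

p = 0.5, q = 0.5

Work:
Find probabilities that make opponent indifferent:
P2 chooses q to make P1 indifferent between A and B
P1 chooses p to make P2 indifferent between X and Y
Mixed NE: P1 plays (A: 0.5, B: 0.5), P2 plays (X: 0.5, Y: 0.5)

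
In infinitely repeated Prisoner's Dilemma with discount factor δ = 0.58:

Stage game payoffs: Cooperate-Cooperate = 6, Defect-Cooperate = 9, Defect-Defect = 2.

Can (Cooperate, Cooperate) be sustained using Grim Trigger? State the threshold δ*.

δ* = 0.4286; since δ = 0.58 ≥ 0.4286, cooperation can be sustained

Work:
For Grim Trigger:
Cooperate forever: 6/(1-δ)
Defect then punished: 9 + 2·δ/(1-δ)
Need: 6/(1-δ) ≥ 9 + 2·δ/(1-δ)
Solving: δ ≥ (T-R)/(T-P) = (9-6)/(9-2) = 0.4286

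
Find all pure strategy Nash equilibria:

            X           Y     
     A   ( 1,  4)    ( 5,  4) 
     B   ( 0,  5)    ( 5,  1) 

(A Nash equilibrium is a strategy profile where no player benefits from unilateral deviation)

Nash equilibrium: (A, X), (A, Y)

Work:
Best responses:
  P1 vs X: payoffs [1, 0] → best response A (payoff 1)
  P1 vs Y: payoffs [5, 5] → best response A/B (payoff 5)
  P2 vs A: payoffs [4, 4] → best response X/Y (payoff 4)
  P2 vs B: payoffs [5, 1] → best response X (payoff 5)
Mutual best responses: (A,X), (A,Y) → Nash equilibria.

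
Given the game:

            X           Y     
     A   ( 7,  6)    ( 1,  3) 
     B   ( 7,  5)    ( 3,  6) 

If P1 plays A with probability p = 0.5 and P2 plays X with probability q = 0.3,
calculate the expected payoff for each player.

E[P1] = 3.5, E[P2] = 4.8

Work:
E[P1] = p·q·π₁(A,X) + p·(1-q)·π₁(A,Y) + (1-p)·q·π₁(B,X) + (1-p)·(1-q)·π₁(B,Y)
= 0.5·0.3·7 + 0.5·0.7·1 + 0.5·0.3·7 + 0.5·0.7·3
= 3.5

E[P2] = 4.8 (similar calculation)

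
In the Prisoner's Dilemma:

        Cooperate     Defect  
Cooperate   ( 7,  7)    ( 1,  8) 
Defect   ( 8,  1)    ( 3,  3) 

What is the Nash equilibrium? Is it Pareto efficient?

(Defect, Defect) is NE; not Pareto efficient

Work:
Defect dominates Cooperate for both players:
If P2 cooperates: Defect (8) > Cooperate (7)
If P2 defects: Defect (3) > Cooperate (1)
NE: (Defect, Defect) with payoff (3, 3)
But (Cooperate, Cooperate) = (7, 7) Pareto dominates (3, 3)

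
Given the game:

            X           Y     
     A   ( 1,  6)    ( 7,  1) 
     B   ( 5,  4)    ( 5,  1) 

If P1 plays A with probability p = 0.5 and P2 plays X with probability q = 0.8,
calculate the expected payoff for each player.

E[P1] = 3.6, E[P2] = 4.2

Work:
E[P1] = p·q·π₁(A,X) + p·(1-q)·π₁(A,Y) + (1-p)·q·π₁(B,X) + (1-p)·(1-q)·π₁(B,Y)
= 0.5·0.8·1 + 0.5·0.2·7 + 0.5·0.8·5 + 0.5·0.2·5
= 3.6

E[P2] = 4.2 (similar calculation)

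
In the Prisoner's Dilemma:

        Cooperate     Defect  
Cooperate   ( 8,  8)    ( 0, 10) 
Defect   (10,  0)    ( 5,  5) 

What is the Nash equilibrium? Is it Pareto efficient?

(Defect, Defect) is NE; not Pareto efficient

Work:
Defect dominates Cooperate for both players:
If P2 cooperates: Defect (10) > Cooperate (8)
If P2 defects: Defect (5) > Cooperate (0)
NE: (Defect, Defect) with payoff (5, 5)
But (Cooperate, Cooperate) = (8, 8) Pareto dominates (5, 5)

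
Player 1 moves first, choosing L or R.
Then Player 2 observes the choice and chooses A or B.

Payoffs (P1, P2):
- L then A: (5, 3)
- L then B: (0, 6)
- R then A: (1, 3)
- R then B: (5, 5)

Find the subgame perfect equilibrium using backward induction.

P1 plays R, P2 plays B after L and B after R; Payoff (5, 5)

Work:
Backward induction:
After L: P2 chooses B → P1 gets 0
After R: P2 chooses B → P1 gets 5
P1 chooses R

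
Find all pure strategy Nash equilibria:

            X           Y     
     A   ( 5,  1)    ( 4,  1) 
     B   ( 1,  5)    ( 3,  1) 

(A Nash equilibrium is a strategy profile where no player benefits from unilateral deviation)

Nash equilibrium: (A, X), (A, Y)

Work:
Best responses:
  P1 vs X: payoffs [5, 1] → best response A (payoff 5)
  P1 vs Y: payoffs [4, 3] → best response A (payoff 4)
  P2 vs A: payoffs [1, 1] → best response X/Y (payoff 1)
  P2 vs B: payoffs [5, 1] → best response X (payoff 5)
Mutual best responses: (A,X), (A,Y) → Nash equilibria.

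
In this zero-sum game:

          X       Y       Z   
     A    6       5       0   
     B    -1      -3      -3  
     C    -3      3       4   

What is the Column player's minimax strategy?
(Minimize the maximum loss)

Column should play Z, value = 4

Work:
Column player minimizes Row's maximum payoff:
Column X: max payoff to Row = 6
Column Y: max payoff to Row = 5
Column Z: max payoff to Row = 4
Minimum is 4, achieved by column Z.
Minimax strategy: Z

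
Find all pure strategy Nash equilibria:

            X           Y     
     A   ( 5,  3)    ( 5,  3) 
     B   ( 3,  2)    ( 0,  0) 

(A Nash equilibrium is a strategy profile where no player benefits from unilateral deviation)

Nash equilibrium: (A, X), (A, Y)

Work:
Best responses:
  P1 vs X: payoffs [5, 3] → best response A (payoff 5)
  P1 vs Y: payoffs [5, 0] → best response A (payoff 5)
  P2 vs A: payoffs [3, 3] → best response X/Y (payoff 3)
  P2 vs B: payoffs [2, 0] → best response X (payoff 2)
Mutual best responses: (A,X), (A,Y) → Nash equilibria.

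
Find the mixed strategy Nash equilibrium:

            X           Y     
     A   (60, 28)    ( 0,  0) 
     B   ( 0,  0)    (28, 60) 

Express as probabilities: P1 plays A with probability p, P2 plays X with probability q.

p = 0.6818, q = 0.3182

Work:
Find probabilities that make opponent indifferent:
P2 chooses q to make P1 indifferent between A and B
P1 chooses p to make P2 indifferent between X and Y
Mixed NE: P1 plays (A: 0.6818, B: 0.3182), P2 plays (X: 0.3182, Y: 0.6818)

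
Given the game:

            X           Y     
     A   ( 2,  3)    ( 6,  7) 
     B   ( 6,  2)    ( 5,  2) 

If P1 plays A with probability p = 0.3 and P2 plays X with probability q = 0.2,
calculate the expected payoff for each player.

E[P1] = 5.2, E[P2] = 3.26

Work:
E[P1] = p·q·π₁(A,X) + p·(1-q)·π₁(A,Y) + (1-p)·q·π₁(B,X) + (1-p)·(1-q)·π₁(B,Y)
= 0.3·0.2·2 + 0.3·0.8·6 + 0.7·0.2·6 + 0.7·0.8·5
= 5.2

E[P2] = 3.26 (similar calculation)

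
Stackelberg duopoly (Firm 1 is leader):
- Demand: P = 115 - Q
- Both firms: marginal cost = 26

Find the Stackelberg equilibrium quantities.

q₁* (leader) = 44.5, q₂* (follower) = 22.25

Work:
Follower's reaction: q₂ = (a - c - q₁)/2
Leader substitutes: π₁ = q₁·(a - q₁ - (a-c-q₁)/2 - c)
FOC: q₁* = (115 - 26)/2 = 44.50
Then: q₂* = (115 - 26 - 44.5)/2 = 22.25
Leader has first-mover advantage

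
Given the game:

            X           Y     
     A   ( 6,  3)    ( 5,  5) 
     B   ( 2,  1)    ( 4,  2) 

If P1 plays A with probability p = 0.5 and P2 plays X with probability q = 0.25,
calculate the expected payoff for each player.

E[P1] = 4.375, E[P2] = 3.125

Work:
E[P1] = p·q·π₁(A,X) + p·(1-q)·π₁(A,Y) + (1-p)·q·π₁(B,X) + (1-p)·(1-q)·π₁(B,Y)
= 0.5·0.25·6 + 0.5·0.75·5 + 0.5·0.25·2 + 0.5·0.75·4
= 4.375

E[P2] = 3.125 (similar calculation)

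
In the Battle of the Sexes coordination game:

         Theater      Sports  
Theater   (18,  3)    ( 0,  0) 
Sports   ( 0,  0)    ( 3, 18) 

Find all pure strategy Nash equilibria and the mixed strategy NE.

Pure NE: (Theater, Theater) and (Sports, Sports); Mixed NE: p = 0.8571, q = 0.1429

Work:
Check pure NE:
(Theater, Theater): (18, 3) - no unilateral deviation beneficial
(Sports, Sports): (3, 18) - no unilateral deviation beneficial
Mixed NE: P1 plays Theater with p = 0.8571, P2 plays Theater with q = 0.1429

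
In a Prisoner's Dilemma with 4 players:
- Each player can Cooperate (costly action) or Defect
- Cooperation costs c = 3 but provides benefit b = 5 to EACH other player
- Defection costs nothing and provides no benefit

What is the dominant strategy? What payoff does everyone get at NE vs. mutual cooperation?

Dominant: Defect; NE payoff = 0; Coop payoff = 12

Work:
Defect dominates (saves cost c = 3, benefit to others is external)
NE: All defect → everyone gets 0
If all cooperate: each receives (3)×5 - 3 = 12
Social dilemma: 12 > 0 but NE gives 0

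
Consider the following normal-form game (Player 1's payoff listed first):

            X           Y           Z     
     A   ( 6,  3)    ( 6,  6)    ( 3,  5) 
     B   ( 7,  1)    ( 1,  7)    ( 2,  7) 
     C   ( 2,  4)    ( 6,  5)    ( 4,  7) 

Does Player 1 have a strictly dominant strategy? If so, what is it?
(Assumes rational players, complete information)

No strictly dominant strategy exists for Player 1

Work:
A strategy strictly dominates another if it gives a strictly higher payoff against every opponent action. Compare each pair of P1's strategies column-by-column:
  A vs B: [6 vs 7, 6 vs 1, 3 vs 2] → A does not strictly dominate B (column X: 6 ≤ 7)
  A vs C: [6 vs 2, 6 vs 6, 3 vs 4] → A does not strictly dominate C (column Y: 6 ≤ 6)
  B vs A: [7 vs 6, 1 vs 6, 2 vs 3] → B does not strictly dominate A (column Y: 1 ≤ 6)
  B vs C: [7 vs 2, 1 vs 6, 2 vs 4] → B does not strictly dominate C (column Y: 1 ≤ 6)
  C vs A: [2 vs 6, 6 vs 6, 4 vs 3] → C does not strictly dominate A (column X: 2 ≤ 6)
  C vs B: [2 vs 7, 6 vs 1, 4 vs 2] → C does not strictly dominate B (column X: 2 ≤ 7)
No single strategy strictly dominates all others → no strictly dominant strategy.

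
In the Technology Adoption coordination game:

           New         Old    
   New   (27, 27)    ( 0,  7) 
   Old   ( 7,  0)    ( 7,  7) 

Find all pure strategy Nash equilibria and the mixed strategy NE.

Pure NE: (New, New) and (Old, Old); Mixed NE: p = 0.2593, q = 0.2593

Work:
Check pure NE:
(New, New): (27, 27) - no unilateral deviation beneficial
(Old, Old): (7, 7) - no unilateral deviation beneficial
Mixed NE: P1 plays New with p = 0.2593, P2 plays New with q = 0.2593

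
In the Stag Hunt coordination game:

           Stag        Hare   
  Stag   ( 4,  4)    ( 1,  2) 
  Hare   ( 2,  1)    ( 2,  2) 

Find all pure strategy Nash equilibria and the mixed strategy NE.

Pure NE: (Stag, Stag) and (Hare, Hare); Mixed NE: p = 0.3333, q = 0.3333

Work:
Check pure NE:
(Stag, Stag): (4, 4) - no unilateral deviation beneficial
(Hare, Hare): (2, 2) - no unilateral deviation beneficial
Mixed NE: P1 plays Stag with p = 0.3333, P2 plays Stag with q = 0.3333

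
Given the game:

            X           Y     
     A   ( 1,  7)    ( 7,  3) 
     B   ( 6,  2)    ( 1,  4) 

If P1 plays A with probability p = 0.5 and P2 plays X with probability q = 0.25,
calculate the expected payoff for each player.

E[P1] = 3.875, E[P2] = 3.75

Work:
E[P1] = p·q·π₁(A,X) + p·(1-q)·π₁(A,Y) + (1-p)·q·π₁(B,X) + (1-p)·(1-q)·π₁(B,Y)
= 0.5·0.25·1 + 0.5·0.75·7 + 0.5·0.25·6 + 0.5·0.75·1
= 3.875

E[P2] = 3.75 (similar calculation)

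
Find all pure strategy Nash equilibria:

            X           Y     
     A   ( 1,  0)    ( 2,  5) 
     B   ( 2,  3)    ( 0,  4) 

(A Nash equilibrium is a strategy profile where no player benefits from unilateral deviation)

Nash equilibrium: (A, Y)

Work:
Best responses:
  P1 vs X: payoffs [1, 2] → best response B (payoff 2)
  P1 vs Y: payoffs [2, 0] → best response A (payoff 2)
  P2 vs A: payoffs [0, 5] → best response Y (payoff 5)
  P2 vs B: payoffs [3, 4] → best response Y (payoff 4)
Mutual best responses: (A,Y) → Nash equilibria.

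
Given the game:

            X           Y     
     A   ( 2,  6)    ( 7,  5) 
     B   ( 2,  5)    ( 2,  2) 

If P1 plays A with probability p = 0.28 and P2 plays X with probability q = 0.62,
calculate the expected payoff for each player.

E[P1] = 2.532, E[P2] = 4.3528

Work:
E[P1] = p·q·π₁(A,X) + p·(1-q)·π₁(A,Y) + (1-p)·q·π₁(B,X) + (1-p)·(1-q)·π₁(B,Y)
= 0.28·0.62·2 + 0.28·0.38·7 + 0.72·0.62·2 + 0.72·0.38·2
= 2.532

E[P2] = 4.3528 (similar calculation)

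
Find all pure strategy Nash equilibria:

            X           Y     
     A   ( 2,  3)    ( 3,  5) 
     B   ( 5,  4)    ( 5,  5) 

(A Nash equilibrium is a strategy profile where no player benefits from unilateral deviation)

Nash equilibrium: (B, Y)

Work:
Best responses:
  P1 vs X: payoffs [2, 5] → best response B (payoff 5)
  P1 vs Y: payoffs [3, 5] → best response B (payoff 5)
  P2 vs A: payoffs [3, 5] → best response Y (payoff 5)
  P2 vs B: payoffs [4, 5] → best response Y (payoff 5)
Mutual best responses: (B,Y) → Nash equilibria.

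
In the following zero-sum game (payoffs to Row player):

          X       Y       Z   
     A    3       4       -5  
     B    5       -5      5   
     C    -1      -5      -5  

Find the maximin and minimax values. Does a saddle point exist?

Maximin = -5, Minimax = 4, Saddle: False

Work:
Row minimums: [-5, -5, -5] → maximin = -5
Column maximums: [5, 4, 5] → minimax = 4
No saddle point (maximin ≠ minimax). Mixed strategy needed.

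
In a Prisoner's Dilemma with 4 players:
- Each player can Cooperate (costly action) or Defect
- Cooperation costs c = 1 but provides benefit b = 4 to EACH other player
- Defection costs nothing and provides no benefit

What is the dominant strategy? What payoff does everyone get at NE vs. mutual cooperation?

Dominant: Defect; NE payoff = 0; Coop payoff = 11

Work:
Defect dominates (saves cost c = 1, benefit to others is external)
NE: All defect → everyone gets 0
If all cooperate: each receives (3)×4 - 1 = 11
Social dilemma: 11 > 0 but NE gives 0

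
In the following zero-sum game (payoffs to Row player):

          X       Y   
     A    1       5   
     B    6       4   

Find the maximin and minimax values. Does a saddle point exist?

Maximin = 4, Minimax = 5, Saddle: False

Work:
Row minimums: [1, 4] → maximin = 4
Column maximums: [6, 5] → minimax = 5
No saddle point (maximin ≠ minimax). Mixed strategy needed.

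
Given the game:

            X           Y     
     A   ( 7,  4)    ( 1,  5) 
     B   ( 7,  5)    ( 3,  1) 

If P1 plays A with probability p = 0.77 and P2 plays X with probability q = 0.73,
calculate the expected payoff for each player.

E[P1] = 5.5042, E[P2] = 4.1895

Work:
E[P1] = p·q·π₁(A,X) + p·(1-q)·π₁(A,Y) + (1-p)·q·π₁(B,X) + (1-p)·(1-q)·π₁(B,Y)
= 0.77·0.73·7 + 0.77·0.27·1 + 0.23·0.73·7 + 0.23·0.27·3
= 5.5042

E[P2] = 4.1895 (similar calculation)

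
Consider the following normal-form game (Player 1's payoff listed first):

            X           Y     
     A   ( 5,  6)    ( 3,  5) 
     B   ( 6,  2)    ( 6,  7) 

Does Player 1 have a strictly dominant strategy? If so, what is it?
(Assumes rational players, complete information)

Yes, Player 1's strictly dominant strategy is B

Work:
A strategy strictly dominates another if it gives a strictly higher payoff against every opponent action. Compare each pair of P1's strategies column-by-column:
  A vs B: [5 vs 6, 3 vs 6] → A does not strictly dominate B (column X: 5 ≤ 6)
  B vs A: [6 vs 5, 6 vs 3] → B strictly dominates A
B strictly dominates every other strategy → strictly dominant.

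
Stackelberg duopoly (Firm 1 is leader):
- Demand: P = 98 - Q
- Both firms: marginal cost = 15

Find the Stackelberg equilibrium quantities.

q₁* (leader) = 41.5, q₂* (follower) = 20.75

Work:
Follower's reaction: q₂ = (a - c - q₁)/2
Leader substitutes: π₁ = q₁·(a - q₁ - (a-c-q₁)/2 - c)
FOC: q₁* = (98 - 15)/2 = 41.50
Then: q₂* = (98 - 15 - 41.5)/2 = 20.75
Leader has first-mover advantage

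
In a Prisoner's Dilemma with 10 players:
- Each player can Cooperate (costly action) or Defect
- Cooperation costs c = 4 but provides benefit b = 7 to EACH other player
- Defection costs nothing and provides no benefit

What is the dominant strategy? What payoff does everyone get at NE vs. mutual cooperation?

Dominant: Defect; NE payoff = 0; Coop payoff = 59

Work:
Defect dominates (saves cost c = 4, benefit to others is external)
NE: All defect → everyone gets 0
If all cooperate: each receives (9)×7 - 4 = 59
Social dilemma: 59 > 0 but NE gives 0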